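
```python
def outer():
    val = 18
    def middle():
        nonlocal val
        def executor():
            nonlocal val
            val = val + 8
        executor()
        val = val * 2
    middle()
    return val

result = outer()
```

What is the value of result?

Step 1: val = 18.
Step 2: executor() adds 8: val = 18 + 8 = 26.
Step 3: middle() doubles: val = 26 * 2 = 52.
Step 4: result = 52

The answer is 52.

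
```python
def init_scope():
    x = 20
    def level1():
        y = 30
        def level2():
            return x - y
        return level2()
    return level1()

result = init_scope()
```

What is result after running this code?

Step 1: x = 20 in init_scope. y = 30 in level1.
Step 2: level2() reads x = 20 and y = 30 from enclosing scopes.
Step 3: result = 20 - 30 = -10

The answer is -10.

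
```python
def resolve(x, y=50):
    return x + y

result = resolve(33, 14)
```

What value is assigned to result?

Step 1: resolve(33, 14) overrides default y with 14.
Step 2: Returns 33 + 14 = 47.
Step 3: result = 47

The answer is 47.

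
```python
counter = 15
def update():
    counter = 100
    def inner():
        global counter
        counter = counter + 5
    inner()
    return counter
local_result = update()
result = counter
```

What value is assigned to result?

Step 1: Global counter = 15. update() creates local counter = 100.
Step 2: inner() declares global counter and adds 5: global counter = 15 + 5 = 20.
Step 3: update() returns its local counter = 100 (unaffected by inner).
Step 4: result = global counter = 20

The answer is 20.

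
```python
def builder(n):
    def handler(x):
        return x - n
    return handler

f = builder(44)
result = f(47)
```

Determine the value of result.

Step 1: builder(44) creates a closure capturing n = 44.
Step 2: f(47) computes 47 - 44 = 3.
Step 3: result = 3

The answer is 3.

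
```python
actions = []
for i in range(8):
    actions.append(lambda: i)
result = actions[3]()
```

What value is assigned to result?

Step 1: The loop creates 8 lambdas, all referencing the same variable i.
Step 2: After the loop, i = 7 (final value).
Step 3: actions[3]() looks up i at call time and finds 7. This is the late binding gotcha. result = 7

The answer is 7.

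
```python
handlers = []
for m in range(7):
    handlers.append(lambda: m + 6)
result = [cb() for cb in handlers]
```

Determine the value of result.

Step 1: All lambdas capture m by reference. After the loop, m = 6.
Step 2: Each call returns 6 + 6 = 12.
Step 3: result = [12, 12, 12, 12, 12, 12, 12]

The answer is [12, 12, 12, 12, 12, 12, 12].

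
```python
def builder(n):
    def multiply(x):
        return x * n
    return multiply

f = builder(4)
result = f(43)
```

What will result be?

Step 1: builder(4) returns multiply closure with n = 4.
Step 2: f(43) computes 43 * 4 = 172.
Step 3: result = 172

The answer is 172.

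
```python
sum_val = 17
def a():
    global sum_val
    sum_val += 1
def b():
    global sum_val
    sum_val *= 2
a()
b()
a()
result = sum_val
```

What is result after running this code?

Step 1: sum_val = 17.
Step 2: a(): sum_val = 17 + 1 = 18.
Step 3: b(): sum_val = 18 * 2 = 36.
Step 4: a(): sum_val = 36 + 1 = 37

The answer is 37.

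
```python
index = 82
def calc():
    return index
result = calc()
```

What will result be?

Step 1: index = 82 is defined in the global scope.
Step 2: calc() looks up index. No local index exists, so Python checks the global scope via LEGB rule and finds index = 82.
Step 3: result = 82

The answer is 82.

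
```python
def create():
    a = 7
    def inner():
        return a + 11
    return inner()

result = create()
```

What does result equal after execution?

Step 1: create() defines a = 7.
Step 2: inner() reads a = 7 from enclosing scope, returns 7 + 11 = 18.
Step 3: result = 18

The answer is 18.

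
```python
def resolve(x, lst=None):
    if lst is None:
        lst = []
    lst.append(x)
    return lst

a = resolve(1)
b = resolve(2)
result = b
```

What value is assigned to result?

Step 1: None default with guard creates a NEW list each call.
Step 2: a = [1] (fresh list). b = [2] (another fresh list).
Step 3: result = [2] (this is the fix for mutable default)

The answer is [2].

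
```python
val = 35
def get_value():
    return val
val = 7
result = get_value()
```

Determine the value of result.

Step 1: val is first set to 35, then reassigned to 7.
Step 2: get_value() is called after the reassignment, so it looks up the current global val = 7.
Step 3: result = 7

The answer is 7.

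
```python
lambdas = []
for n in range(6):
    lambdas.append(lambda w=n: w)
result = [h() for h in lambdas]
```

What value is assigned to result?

Step 1: Default arg w=n captures n at each iteration.
Step 2: Each lambda has its own default: 0, 1, ..., 5.
Step 3: result = [0, 1, 2, 3, 4, 5]

The answer is [0, 1, 2, 3, 4, 5].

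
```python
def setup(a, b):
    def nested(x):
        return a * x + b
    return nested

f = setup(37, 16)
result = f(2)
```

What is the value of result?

Step 1: setup(37, 16) captures a = 37, b = 16.
Step 2: f(2) computes 37 * 2 + 16 = 90.
Step 3: result = 90

The answer is 90.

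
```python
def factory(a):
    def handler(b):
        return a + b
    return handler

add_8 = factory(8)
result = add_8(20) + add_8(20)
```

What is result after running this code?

Step 1: add_8 captures a = 8.
Step 2: add_8(20) = 8 + 20 = 28, called twice.
Step 3: result = 28 + 28 = 56

The answer is 56.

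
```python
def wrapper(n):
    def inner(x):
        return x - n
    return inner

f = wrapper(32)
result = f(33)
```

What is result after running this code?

Step 1: wrapper(32) creates a closure capturing n = 32.
Step 2: f(33) computes 33 - 32 = 1.
Step 3: result = 1

The answer is 1.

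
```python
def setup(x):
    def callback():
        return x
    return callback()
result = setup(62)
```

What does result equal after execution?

Step 1: setup(62) binds parameter x = 62.
Step 2: callback() looks up x in enclosing scope and finds the parameter x = 62.
Step 3: result = 62

The answer is 62.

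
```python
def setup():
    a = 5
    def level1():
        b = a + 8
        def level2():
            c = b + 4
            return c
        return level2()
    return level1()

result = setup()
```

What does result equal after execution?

Step 1: a = 5. b = a + 8 = 13.
Step 2: c = b + 4 = 13 + 4 = 17.
Step 3: result = 17

The answer is 17.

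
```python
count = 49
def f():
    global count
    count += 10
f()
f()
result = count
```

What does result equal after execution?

Step 1: count = 49.
Step 2: First f(): count = 49 + 10 = 59.
Step 3: Second f(): count = 59 + 10 = 69. result = 69

The answer is 69.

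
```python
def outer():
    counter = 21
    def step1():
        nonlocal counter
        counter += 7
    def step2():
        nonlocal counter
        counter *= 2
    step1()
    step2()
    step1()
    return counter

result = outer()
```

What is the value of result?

Step 1: counter = 21.
Step 2: step1(): counter = 21 + 7 = 28.
Step 3: step2(): counter = 28 * 2 = 56.
Step 4: step1(): counter = 56 + 7 = 63. result = 63

The answer is 63.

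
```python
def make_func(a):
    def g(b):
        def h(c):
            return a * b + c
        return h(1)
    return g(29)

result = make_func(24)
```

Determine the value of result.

Step 1: a = 24, b = 29, c = 1.
Step 2: h() computes a * b + c = 24 * 29 + 1 = 697.
Step 3: result = 697

The answer is 697.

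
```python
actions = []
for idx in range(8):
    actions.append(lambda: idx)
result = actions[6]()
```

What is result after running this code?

Step 1: The loop creates 8 lambdas, all referencing the same variable idx.
Step 2: After the loop, idx = 7 (final value).
Step 3: actions[6]() looks up idx at call time and finds 7. This is the late binding gotcha. result = 7

The answer is 7.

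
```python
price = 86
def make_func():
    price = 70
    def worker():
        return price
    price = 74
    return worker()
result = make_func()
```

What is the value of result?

Step 1: make_func() sets price = 70, then later price = 74.
Step 2: worker() is called after price is reassigned to 74. Closures capture variables by reference, not by value.
Step 3: result = 74

The answer is 74.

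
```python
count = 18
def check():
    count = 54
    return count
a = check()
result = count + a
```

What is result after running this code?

Step 1: Global count = 18. check() returns local count = 54.
Step 2: a = 54. Global count still = 18.
Step 3: result = 18 + 54 = 72

The answer is 72.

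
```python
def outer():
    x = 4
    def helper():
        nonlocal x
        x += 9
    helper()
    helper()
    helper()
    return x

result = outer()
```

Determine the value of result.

Step 1: x starts at 4.
Step 2: helper() is called 3 times, each adding 9.
Step 3: x = 4 + 9 * 3 = 31

The answer is 31.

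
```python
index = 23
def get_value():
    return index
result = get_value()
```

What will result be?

Step 1: index = 23 is defined in the global scope.
Step 2: get_value() looks up index. No local index exists, so Python checks the global scope via LEGB rule and finds index = 23.
Step 3: result = 23

The answer is 23.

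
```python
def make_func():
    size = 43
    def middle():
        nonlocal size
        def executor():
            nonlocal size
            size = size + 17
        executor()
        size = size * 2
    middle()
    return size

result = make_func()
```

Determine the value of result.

Step 1: size = 43.
Step 2: executor() adds 17: size = 43 + 17 = 60.
Step 3: middle() doubles: size = 60 * 2 = 120.
Step 4: result = 120

The answer is 120.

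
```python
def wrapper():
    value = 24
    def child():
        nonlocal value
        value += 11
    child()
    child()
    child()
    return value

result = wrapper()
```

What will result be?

Step 1: value starts at 24.
Step 2: child() is called 3 times, each adding 11.
Step 3: value = 24 + 11 * 3 = 57

The answer is 57.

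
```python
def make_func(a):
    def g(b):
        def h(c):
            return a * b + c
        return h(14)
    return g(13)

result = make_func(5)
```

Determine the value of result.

Step 1: a = 5, b = 13, c = 14.
Step 2: h() computes a * b + c = 5 * 13 + 14 = 79.
Step 3: result = 79

The answer is 79.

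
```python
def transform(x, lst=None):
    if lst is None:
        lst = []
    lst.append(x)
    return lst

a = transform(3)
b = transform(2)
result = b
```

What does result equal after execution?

Step 1: None default with guard creates a NEW list each call.
Step 2: a = [3] (fresh list). b = [2] (another fresh list).
Step 3: result = [2] (this is the fix for mutable default)

The answer is [2].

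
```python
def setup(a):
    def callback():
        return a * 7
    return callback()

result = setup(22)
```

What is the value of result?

Step 1: setup(22) binds parameter a = 22.
Step 2: callback() accesses a = 22 from enclosing scope.
Step 3: result = 22 * 7 = 154

The answer is 154.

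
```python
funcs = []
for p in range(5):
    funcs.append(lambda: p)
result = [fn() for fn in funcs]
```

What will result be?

Step 1: All 5 lambdas share the same variable p.
Step 2: After the loop, p = 4.
Step 3: Each call returns 4. result = [4, 4, 4, 4, 4]

The answer is [4, 4, 4, 4, 4].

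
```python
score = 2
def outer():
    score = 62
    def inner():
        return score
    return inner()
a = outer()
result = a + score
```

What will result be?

Step 1: outer() has local score = 62. inner() reads from enclosing.
Step 2: outer() returns 62. Global score = 2 unchanged.
Step 3: result = 62 + 2 = 64

The answer is 64.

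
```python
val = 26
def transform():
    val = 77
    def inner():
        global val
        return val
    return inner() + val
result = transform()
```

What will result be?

Step 1: Global val = 26. transform() shadows with local val = 77.
Step 2: inner() uses global keyword, so inner() returns global val = 26.
Step 3: transform() returns 26 + 77 = 103

The answer is 103.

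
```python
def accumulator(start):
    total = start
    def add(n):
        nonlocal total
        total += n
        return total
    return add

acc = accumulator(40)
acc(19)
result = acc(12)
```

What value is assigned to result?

Step 1: accumulator(40) creates closure with total = 40.
Step 2: First acc(19): total = 40 + 19 = 59.
Step 3: Second acc(12): total = 59 + 12 = 71. result = 71

The answer is 71.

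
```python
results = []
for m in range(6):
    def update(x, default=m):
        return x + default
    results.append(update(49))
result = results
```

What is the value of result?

Step 1: Default argument default=m is evaluated at function definition time.
Step 2: Each iteration creates update with default = current m value.
Step 3: update(49) returns 49 + default. results = [49, 50, 51, 52, 53, 54]

The answer is [49, 50, 51, 52, 53, 54].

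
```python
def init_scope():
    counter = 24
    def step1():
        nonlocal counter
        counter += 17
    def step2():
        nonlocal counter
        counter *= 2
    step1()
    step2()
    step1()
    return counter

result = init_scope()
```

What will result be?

Step 1: counter = 24.
Step 2: step1(): counter = 24 + 17 = 41.
Step 3: step2(): counter = 41 * 2 = 82.
Step 4: step1(): counter = 82 + 17 = 99. result = 99

The answer is 99.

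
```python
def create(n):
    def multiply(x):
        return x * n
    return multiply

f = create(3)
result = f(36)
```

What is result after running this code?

Step 1: create(3) returns multiply closure with n = 3.
Step 2: f(36) computes 36 * 3 = 108.
Step 3: result = 108

The answer is 108.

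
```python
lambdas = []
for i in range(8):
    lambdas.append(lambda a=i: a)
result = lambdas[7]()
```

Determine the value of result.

Step 1: Default argument a=i captures i's value at each iteration.
Step 2: lambdas[7] captured a = 7 when i was 7.
Step 3: result = 7

The answer is 7.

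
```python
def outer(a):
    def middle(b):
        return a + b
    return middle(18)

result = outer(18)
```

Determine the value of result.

Step 1: outer(18) passes a = 18.
Step 2: middle(18) has b = 18, reads a = 18 from enclosing.
Step 3: result = 18 + 18 = 36

The answer is 36.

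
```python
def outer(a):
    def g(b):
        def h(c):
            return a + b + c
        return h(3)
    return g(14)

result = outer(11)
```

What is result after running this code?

Step 1: a = 11, b = 14, c = 3 across three nested scopes.
Step 2: h() accesses all three via LEGB rule.
Step 3: result = 11 + 14 + 3 = 28

The answer is 28.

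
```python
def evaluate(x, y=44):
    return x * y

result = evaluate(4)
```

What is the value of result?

Step 1: evaluate(4) uses default y = 44.
Step 2: Returns 4 * 44 = 176.
Step 3: result = 176

The answer is 176.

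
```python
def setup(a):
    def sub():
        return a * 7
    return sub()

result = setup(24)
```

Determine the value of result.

Step 1: setup(24) binds parameter a = 24.
Step 2: sub() accesses a = 24 from enclosing scope.
Step 3: result = 24 * 7 = 168

The answer is 168.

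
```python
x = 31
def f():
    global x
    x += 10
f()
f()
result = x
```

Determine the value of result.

Step 1: x = 31.
Step 2: First f(): x = 31 + 10 = 41.
Step 3: Second f(): x = 41 + 10 = 51. result = 51

The answer is 51.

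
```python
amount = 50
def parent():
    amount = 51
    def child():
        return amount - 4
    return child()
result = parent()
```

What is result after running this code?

Step 1: parent() shadows global amount with amount = 51.
Step 2: child() finds amount = 51 in enclosing scope, computes 51 - 4 = 47.
Step 3: result = 47

The answer is 47.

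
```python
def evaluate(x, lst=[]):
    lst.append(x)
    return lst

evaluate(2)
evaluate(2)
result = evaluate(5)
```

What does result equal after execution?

Step 1: Mutable default argument gotcha! The list [] is created once.
Step 2: Each call appends to the SAME list: [2], [2, 2], [2, 2, 5].
Step 3: result = [2, 2, 5]

The answer is [2, 2, 5].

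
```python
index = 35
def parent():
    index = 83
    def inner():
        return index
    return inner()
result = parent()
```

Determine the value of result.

Step 1: index = 35 globally, but parent() defines index = 83 locally.
Step 2: inner() looks up index. Not in local scope, so checks enclosing scope (parent) and finds index = 83.
Step 3: result = 83

The answer is 83.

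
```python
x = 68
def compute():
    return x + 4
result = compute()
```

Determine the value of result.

Step 1: x = 68 is defined globally.
Step 2: compute() looks up x from global scope = 68, then computes 68 + 4 = 72.
Step 3: result = 72

The answer is 72.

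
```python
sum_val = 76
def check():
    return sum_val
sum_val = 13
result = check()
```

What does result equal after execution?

Step 1: sum_val is first set to 76, then reassigned to 13.
Step 2: check() is called after the reassignment, so it looks up the current global sum_val = 13.
Step 3: result = 13

The answer is 13.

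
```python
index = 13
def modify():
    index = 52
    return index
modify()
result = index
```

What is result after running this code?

Step 1: index = 13 globally.
Step 2: modify() creates a LOCAL index = 52 (no global keyword!).
Step 3: The global index is unchanged. result = 13

The answer is 13.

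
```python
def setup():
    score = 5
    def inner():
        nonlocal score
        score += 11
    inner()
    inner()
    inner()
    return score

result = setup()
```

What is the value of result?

Step 1: score starts at 5.
Step 2: inner() is called 3 times, each adding 11.
Step 3: score = 5 + 11 * 3 = 38

The answer is 38.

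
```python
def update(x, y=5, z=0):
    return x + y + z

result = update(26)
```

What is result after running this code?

Step 1: update(26) uses defaults y = 5, z = 0.
Step 2: Returns 26 + 5 + 0 = 31.
Step 3: result = 31

The answer is 31.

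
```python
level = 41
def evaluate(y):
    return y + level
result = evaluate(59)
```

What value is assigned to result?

Step 1: level = 41 is defined globally.
Step 2: evaluate(59) uses parameter y = 59 and looks up level from global scope = 41.
Step 3: result = 59 + 41 = 100

The answer is 100.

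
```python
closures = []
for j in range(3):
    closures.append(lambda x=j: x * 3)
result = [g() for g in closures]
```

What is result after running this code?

Step 1: Default arg x=j captures j at each iteration.
Step 2: closures[k] has x defaulting to k, returns k * 3.
Step 3: result = [0, 3, 6]

The answer is [0, 3, 6].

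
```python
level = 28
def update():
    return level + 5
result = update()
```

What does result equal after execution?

Step 1: level = 28 is defined globally.
Step 2: update() looks up level from global scope = 28, then computes 28 + 5 = 33.
Step 3: result = 33

The answer is 33.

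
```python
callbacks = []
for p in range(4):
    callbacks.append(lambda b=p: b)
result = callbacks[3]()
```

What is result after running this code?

Step 1: Default argument b=p captures p's value at each iteration.
Step 2: callbacks[3] captured b = 3 when p was 3.
Step 3: result = 3

The answer is 3.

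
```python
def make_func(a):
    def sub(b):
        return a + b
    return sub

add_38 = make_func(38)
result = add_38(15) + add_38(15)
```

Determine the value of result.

Step 1: add_38 captures a = 38.
Step 2: add_38(15) = 38 + 15 = 53, called twice.
Step 3: result = 53 + 53 = 106

The answer is 106.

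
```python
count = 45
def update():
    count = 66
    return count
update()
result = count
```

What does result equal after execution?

Step 1: Global count = 45.
Step 2: update() creates local count = 66 (shadow, not modification).
Step 3: After update() returns, global count is unchanged. result = 45

The answer is 45.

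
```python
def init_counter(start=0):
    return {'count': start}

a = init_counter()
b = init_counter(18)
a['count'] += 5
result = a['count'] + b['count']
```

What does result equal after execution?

Step 1: init_counter() returns a new dict each call (immutable default 0).
Step 2: a = {'count': 0}, b = {'count': 18}.
Step 3: a['count'] += 5 = 5. result = 5 + 18 = 23

The answer is 23.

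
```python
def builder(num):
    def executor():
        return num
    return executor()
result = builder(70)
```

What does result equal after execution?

Step 1: builder(70) binds parameter num = 70.
Step 2: executor() looks up num in enclosing scope and finds the parameter num = 70.
Step 3: result = 70

The answer is 70.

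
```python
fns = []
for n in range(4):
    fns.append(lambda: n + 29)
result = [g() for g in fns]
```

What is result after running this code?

Step 1: All lambdas capture n by reference. After the loop, n = 3.
Step 2: Each call returns 3 + 29 = 32.
Step 3: result = [32, 32, 32, 32]

The answer is [32, 32, 32, 32].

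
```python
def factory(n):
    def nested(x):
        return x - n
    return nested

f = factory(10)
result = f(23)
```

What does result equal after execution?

Step 1: factory(10) creates a closure capturing n = 10.
Step 2: f(23) computes 23 - 10 = 13.
Step 3: result = 13

The answer is 13.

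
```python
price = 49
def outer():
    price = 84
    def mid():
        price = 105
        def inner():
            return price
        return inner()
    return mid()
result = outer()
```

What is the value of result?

Step 1: Three levels of shadowing: global 49, outer 84, mid 105.
Step 2: inner() finds price = 105 in enclosing mid() scope.
Step 3: result = 105

The answer is 105.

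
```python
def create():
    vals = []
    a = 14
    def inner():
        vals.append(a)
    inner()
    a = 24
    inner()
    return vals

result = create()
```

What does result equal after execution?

Step 1: a = 14. inner() appends current a to vals.
Step 2: First inner(): appends 14. Then a = 24.
Step 3: Second inner(): appends 24 (closure sees updated a). result = [14, 24]

The answer is [14, 24].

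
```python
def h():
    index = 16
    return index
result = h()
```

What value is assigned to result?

Step 1: h() defines index = 16 in its local scope.
Step 2: return index finds the local variable index = 16.
Step 3: result = 16

The answer is 16.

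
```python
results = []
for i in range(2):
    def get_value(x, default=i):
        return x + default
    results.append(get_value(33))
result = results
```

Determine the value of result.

Step 1: Default argument default=i is evaluated at function definition time.
Step 2: Each iteration creates get_value with default = current i value.
Step 3: get_value(33) returns 33 + default. results = [33, 34]

The answer is [33, 34].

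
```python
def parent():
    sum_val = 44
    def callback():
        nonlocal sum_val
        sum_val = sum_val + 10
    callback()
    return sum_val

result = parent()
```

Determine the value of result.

Step 1: parent() sets sum_val = 44.
Step 2: callback() uses nonlocal to modify sum_val in parent's scope: sum_val = 44 + 10 = 54.
Step 3: parent() returns the modified sum_val = 54

The answer is 54.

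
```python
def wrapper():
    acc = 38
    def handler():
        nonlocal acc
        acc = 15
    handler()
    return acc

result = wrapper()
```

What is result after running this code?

Step 1: wrapper() sets acc = 38.
Step 2: handler() uses nonlocal to reassign acc = 15.
Step 3: result = 15

The answer is 15.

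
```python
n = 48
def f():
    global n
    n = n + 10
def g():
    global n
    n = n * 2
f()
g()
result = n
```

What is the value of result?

Step 1: n = 48.
Step 2: f() adds 10: n = 48 + 10 = 58.
Step 3: g() doubles: n = 58 * 2 = 116.
Step 4: result = 116

The answer is 116.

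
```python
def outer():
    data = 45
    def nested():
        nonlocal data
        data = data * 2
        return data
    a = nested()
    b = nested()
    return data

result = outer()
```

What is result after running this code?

Step 1: data starts at 45.
Step 2: First nested(): data = 45 * 2 = 90.
Step 3: Second nested(): data = 90 * 2 = 180.
Step 4: result = 180

The answer is 180.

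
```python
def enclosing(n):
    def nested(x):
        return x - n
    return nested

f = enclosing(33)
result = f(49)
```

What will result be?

Step 1: enclosing(33) creates a closure capturing n = 33.
Step 2: f(49) computes 49 - 33 = 16.
Step 3: result = 16

The answer is 16.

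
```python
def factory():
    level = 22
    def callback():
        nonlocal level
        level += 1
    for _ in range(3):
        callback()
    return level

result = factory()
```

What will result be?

Step 1: level = 22.
Step 2: callback() is called 3 times in a loop, each adding 1 via nonlocal.
Step 3: level = 22 + 1 * 3 = 25

The answer is 25.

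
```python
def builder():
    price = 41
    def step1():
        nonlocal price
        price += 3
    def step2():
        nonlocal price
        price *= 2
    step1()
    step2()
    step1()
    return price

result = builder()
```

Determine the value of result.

Step 1: price = 41.
Step 2: step1(): price = 41 + 3 = 44.
Step 3: step2(): price = 44 * 2 = 88.
Step 4: step1(): price = 88 + 3 = 91. result = 91

The answer is 91.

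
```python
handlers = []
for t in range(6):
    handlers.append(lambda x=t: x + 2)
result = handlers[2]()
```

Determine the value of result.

Step 1: Default argument x=t captures t's value at definition time.
Step 2: handlers[2] was defined when t = 2, so x defaults to 2.
Step 3: result = 2 + 2 = 4 (default arg fixes the late binding issue)

The answer is 4.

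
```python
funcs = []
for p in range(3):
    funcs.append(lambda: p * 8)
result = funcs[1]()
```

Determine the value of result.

Step 1: All lambdas reference the same variable p (late binding).
Step 2: After the loop, p = 2. Every lambda returns p * 8.
Step 3: funcs[1]() = 2 * 8 = 16

The answer is 16.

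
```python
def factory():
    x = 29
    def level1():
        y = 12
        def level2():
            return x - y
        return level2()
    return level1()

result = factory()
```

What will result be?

Step 1: x = 29 in factory. y = 12 in level1.
Step 2: level2() reads x = 29 and y = 12 from enclosing scopes.
Step 3: result = 29 - 12 = 17

The answer is 17.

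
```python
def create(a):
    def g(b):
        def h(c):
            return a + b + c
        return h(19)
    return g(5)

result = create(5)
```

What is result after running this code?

Step 1: a = 5, b = 5, c = 19 across three nested scopes.
Step 2: h() accesses all three via LEGB rule.
Step 3: result = 5 + 5 + 19 = 29

The answer is 29.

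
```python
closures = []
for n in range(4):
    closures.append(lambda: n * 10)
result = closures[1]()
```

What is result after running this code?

Step 1: All lambdas reference the same variable n (late binding).
Step 2: After the loop, n = 3. Every lambda returns n * 10.
Step 3: closures[1]() = 3 * 10 = 30

The answer is 30.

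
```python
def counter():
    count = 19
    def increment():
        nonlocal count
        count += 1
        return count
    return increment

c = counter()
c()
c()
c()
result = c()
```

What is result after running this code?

Step 1: counter() creates closure with count = 19.
Step 2: Each c() call increments count via nonlocal. After 4 calls: 19 + 4 = 23.
Step 3: result = 23

The answer is 23.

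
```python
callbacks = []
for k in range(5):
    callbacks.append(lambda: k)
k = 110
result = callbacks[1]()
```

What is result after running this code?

Step 1: Lambdas capture the variable k by reference, not by value.
Step 2: After the loop, k is reassigned to 110.
Step 3: callbacks[1]() looks up the current k = 110. result = 110

The answer is 110.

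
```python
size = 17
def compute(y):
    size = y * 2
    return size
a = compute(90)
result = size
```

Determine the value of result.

Step 1: Global size = 17.
Step 2: compute(90) creates local size = 90 * 2 = 180.
Step 3: Global size unchanged because no global keyword. result = 17

The answer is 17.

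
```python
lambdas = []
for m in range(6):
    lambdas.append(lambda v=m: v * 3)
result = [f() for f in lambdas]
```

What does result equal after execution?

Step 1: Default arg v=m captures m at each iteration.
Step 2: lambdas[k] has v defaulting to k, returns k * 3.
Step 3: result = [0, 3, 6, 9, 12, 15]

The answer is [0, 3, 6, 9, 12, 15].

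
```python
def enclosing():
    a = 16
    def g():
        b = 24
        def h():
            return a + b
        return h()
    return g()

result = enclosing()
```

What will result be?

Step 1: enclosing() defines a = 16. g() defines b = 24.
Step 2: h() accesses both from enclosing scopes: a = 16, b = 24.
Step 3: result = 16 + 24 = 40

The answer is 40.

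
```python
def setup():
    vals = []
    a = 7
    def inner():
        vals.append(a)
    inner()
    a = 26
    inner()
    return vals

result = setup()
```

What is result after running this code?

Step 1: a = 7. inner() appends current a to vals.
Step 2: First inner(): appends 7. Then a = 26.
Step 3: Second inner(): appends 26 (closure sees updated a). result = [7, 26]

The answer is [7, 26].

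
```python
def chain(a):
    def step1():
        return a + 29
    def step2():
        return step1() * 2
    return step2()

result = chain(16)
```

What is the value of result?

Step 1: chain(16) captures a = 16.
Step 2: step2() calls step1() which returns 16 + 29 = 45.
Step 3: step2() returns 45 * 2 = 90

The answer is 90.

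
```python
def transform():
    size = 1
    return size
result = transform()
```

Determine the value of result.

Step 1: transform() defines size = 1 in its local scope.
Step 2: return size finds the local variable size = 1.
Step 3: result = 1

The answer is 1.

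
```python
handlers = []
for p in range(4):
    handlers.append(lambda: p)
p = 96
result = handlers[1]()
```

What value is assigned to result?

Step 1: Lambdas capture the variable p by reference, not by value.
Step 2: After the loop, p is reassigned to 96.
Step 3: handlers[1]() looks up the current p = 96. result = 96

The answer is 96.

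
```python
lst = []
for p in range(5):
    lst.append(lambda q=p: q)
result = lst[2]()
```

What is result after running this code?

Step 1: Default argument q=p captures p's value at each iteration.
Step 2: lst[2] captured q = 2 when p was 2.
Step 3: result = 2

The answer is 2.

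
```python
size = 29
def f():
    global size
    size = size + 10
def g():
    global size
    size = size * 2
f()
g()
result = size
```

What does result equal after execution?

Step 1: size = 29.
Step 2: f() adds 10: size = 29 + 10 = 39.
Step 3: g() doubles: size = 39 * 2 = 78.
Step 4: result = 78

The answer is 78.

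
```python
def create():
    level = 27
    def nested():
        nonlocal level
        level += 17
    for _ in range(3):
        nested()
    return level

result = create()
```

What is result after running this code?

Step 1: level = 27.
Step 2: nested() is called 3 times in a loop, each adding 17 via nonlocal.
Step 3: level = 27 + 17 * 3 = 78

The answer is 78.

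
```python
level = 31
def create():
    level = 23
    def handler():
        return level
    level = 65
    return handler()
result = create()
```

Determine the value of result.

Step 1: create() sets level = 23, then later level = 65.
Step 2: handler() is called after level is reassigned to 65. Closures capture variables by reference, not by value.
Step 3: result = 65

The answer is 65.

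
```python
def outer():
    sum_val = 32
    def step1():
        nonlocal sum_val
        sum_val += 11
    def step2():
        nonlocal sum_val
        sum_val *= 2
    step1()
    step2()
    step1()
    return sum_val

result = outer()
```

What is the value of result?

Step 1: sum_val = 32.
Step 2: step1(): sum_val = 32 + 11 = 43.
Step 3: step2(): sum_val = 43 * 2 = 86.
Step 4: step1(): sum_val = 86 + 11 = 97. result = 97

The answer is 97.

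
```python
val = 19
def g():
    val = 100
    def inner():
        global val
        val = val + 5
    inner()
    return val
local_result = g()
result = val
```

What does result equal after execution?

Step 1: Global val = 19. g() creates local val = 100.
Step 2: inner() declares global val and adds 5: global val = 19 + 5 = 24.
Step 3: g() returns its local val = 100 (unaffected by inner).
Step 4: result = global val = 24

The answer is 24.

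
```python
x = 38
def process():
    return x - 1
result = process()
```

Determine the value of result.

Step 1: x = 38 is defined globally.
Step 2: process() looks up x from global scope = 38, then computes 38 - 1 = 37.
Step 3: result = 37

The answer is 37.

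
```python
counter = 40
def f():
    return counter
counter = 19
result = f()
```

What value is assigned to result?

Step 1: counter is first set to 40, then reassigned to 19.
Step 2: f() is called after the reassignment, so it looks up the current global counter = 19.
Step 3: result = 19

The answer is 19.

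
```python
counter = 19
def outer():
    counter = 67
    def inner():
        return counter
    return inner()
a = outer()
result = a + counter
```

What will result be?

Step 1: outer() has local counter = 67. inner() reads from enclosing.
Step 2: outer() returns 67. Global counter = 19 unchanged.
Step 3: result = 67 + 19 = 86

The answer is 86.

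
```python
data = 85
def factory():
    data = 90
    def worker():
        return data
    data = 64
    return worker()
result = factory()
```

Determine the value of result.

Step 1: factory() sets data = 90, then later data = 64.
Step 2: worker() is called after data is reassigned to 64. Closures capture variables by reference, not by value.
Step 3: result = 64

The answer is 64.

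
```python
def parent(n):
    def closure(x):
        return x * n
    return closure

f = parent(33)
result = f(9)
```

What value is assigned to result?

Step 1: parent(33) creates a closure capturing n = 33.
Step 2: f(9) computes 9 * 33 = 297.
Step 3: result = 297

The answer is 297.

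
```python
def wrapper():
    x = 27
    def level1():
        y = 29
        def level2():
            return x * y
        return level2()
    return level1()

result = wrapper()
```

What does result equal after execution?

Step 1: x = 27 in wrapper. y = 29 in level1.
Step 2: level2() reads x = 27 and y = 29 from enclosing scopes.
Step 3: result = 27 * 29 = 783

The answer is 783.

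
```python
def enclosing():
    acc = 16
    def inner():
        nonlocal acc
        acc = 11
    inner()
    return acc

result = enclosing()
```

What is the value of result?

Step 1: enclosing() sets acc = 16.
Step 2: inner() uses nonlocal to reassign acc = 11.
Step 3: result = 11

The answer is 11.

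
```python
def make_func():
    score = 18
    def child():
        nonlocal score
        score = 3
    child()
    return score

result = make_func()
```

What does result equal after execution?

Step 1: make_func() sets score = 18.
Step 2: child() uses nonlocal to reassign score = 3.
Step 3: result = 3

The answer is 3.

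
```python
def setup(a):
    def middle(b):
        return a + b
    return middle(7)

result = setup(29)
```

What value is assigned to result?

Step 1: setup(29) passes a = 29.
Step 2: middle(7) has b = 7, reads a = 29 from enclosing.
Step 3: result = 29 + 7 = 36

The answer is 36.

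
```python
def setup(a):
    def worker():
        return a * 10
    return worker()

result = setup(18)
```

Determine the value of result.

Step 1: setup(18) binds parameter a = 18.
Step 2: worker() accesses a = 18 from enclosing scope.
Step 3: result = 18 * 10 = 180

The answer is 180.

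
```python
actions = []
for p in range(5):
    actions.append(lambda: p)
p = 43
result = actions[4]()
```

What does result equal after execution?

Step 1: Lambdas capture the variable p by reference, not by value.
Step 2: After the loop, p is reassigned to 43.
Step 3: actions[4]() looks up the current p = 43. result = 43

The answer is 43.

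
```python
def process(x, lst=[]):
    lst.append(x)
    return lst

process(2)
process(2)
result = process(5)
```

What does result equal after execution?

Step 1: Mutable default argument gotcha! The list [] is created once.
Step 2: Each call appends to the SAME list: [2], [2, 2], [2, 2, 5].
Step 3: result = [2, 2, 5]

The answer is [2, 2, 5].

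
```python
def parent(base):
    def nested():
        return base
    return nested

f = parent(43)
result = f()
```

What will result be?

Step 1: parent(43) creates closure capturing base = 43.
Step 2: f() returns the captured base = 43.
Step 3: result = 43

The answer is 43.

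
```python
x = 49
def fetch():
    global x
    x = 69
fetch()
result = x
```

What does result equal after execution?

Step 1: x = 49 globally.
Step 2: fetch() declares global x and sets it to 69.
Step 3: After fetch(), global x = 69. result = 69

The answer is 69.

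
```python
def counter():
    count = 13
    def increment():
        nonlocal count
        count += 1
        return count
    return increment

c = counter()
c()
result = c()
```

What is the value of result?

Step 1: counter() creates closure with count = 13.
Step 2: Each c() call increments count via nonlocal. After 2 calls: 13 + 2 = 15.
Step 3: result = 15

The answer is 15.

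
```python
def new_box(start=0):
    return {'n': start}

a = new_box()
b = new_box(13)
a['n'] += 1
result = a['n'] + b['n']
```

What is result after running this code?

Step 1: new_box() returns a new dict each call (immutable default 0).
Step 2: a = {'n': 0}, b = {'n': 13}.
Step 3: a['n'] += 1 = 1. result = 1 + 13 = 14

The answer is 14.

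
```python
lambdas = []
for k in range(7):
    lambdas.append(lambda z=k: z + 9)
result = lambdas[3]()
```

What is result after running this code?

Step 1: Default argument z=k captures k's value at definition time.
Step 2: lambdas[3] was defined when k = 3, so z defaults to 3.
Step 3: result = 3 + 9 = 12 (default arg fixes the late binding issue)

The answer is 12.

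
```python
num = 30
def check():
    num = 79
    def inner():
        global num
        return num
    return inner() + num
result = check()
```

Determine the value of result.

Step 1: Global num = 30. check() shadows with local num = 79.
Step 2: inner() uses global keyword, so inner() returns global num = 30.
Step 3: check() returns 30 + 79 = 109

The answer is 109.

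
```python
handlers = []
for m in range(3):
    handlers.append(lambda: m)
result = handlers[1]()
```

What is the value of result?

Step 1: The loop creates 3 lambdas, all referencing the same variable m.
Step 2: After the loop, m = 2 (final value).
Step 3: handlers[1]() looks up m at call time and finds 2. This is the late binding gotcha. result = 2

The answer is 2.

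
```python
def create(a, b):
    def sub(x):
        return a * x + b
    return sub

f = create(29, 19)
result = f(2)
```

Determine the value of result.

Step 1: create(29, 19) captures a = 29, b = 19.
Step 2: f(2) computes 29 * 2 + 19 = 77.
Step 3: result = 77

The answer is 77.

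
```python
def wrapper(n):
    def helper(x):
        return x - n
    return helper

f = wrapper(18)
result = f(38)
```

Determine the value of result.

Step 1: wrapper(18) creates a closure capturing n = 18.
Step 2: f(38) computes 38 - 18 = 20.
Step 3: result = 20

The answer is 20.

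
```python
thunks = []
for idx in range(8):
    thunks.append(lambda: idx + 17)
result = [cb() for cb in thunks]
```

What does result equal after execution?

Step 1: All lambdas capture idx by reference. After the loop, idx = 7.
Step 2: Each call returns 7 + 17 = 24.
Step 3: result = [24, 24, 24, 24, 24, 24, 24, 24]

The answer is [24, 24, 24, 24, 24, 24, 24, 24].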